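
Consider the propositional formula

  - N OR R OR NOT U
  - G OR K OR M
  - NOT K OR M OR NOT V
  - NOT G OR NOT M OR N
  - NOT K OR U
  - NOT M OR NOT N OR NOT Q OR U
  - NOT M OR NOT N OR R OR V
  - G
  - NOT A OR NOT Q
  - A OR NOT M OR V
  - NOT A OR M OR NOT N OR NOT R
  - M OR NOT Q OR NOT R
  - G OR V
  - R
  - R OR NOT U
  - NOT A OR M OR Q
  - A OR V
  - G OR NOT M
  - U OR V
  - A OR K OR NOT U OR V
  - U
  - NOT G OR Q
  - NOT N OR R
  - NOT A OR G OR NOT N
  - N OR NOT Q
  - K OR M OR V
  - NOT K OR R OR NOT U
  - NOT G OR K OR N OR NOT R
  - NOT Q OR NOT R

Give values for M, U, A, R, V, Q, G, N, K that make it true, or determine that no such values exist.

Case U = True:
  (G) forces G = True.
  (R) forces R = True.
  (NOT G OR Q) forces Q = True.
  Clause (NOT Q OR NOT R) is falsified — contradiction.
Case U = False:
  Clause (U) is falsified — contradiction.
Both cases fail, so the formula is unsatisfiable.

No satisfying assignment exists.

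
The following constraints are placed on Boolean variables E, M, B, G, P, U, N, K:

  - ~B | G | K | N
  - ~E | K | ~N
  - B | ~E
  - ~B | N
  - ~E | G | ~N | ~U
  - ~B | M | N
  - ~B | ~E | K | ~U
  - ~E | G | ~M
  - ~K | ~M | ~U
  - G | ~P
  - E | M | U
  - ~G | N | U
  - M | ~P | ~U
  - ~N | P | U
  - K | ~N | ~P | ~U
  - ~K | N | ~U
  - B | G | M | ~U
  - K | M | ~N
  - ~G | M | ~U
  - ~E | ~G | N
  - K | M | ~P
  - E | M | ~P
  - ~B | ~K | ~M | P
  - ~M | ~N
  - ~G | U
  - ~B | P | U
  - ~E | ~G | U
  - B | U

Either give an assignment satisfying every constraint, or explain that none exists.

Set E = False.
Set M = True.
  then (~M | ~N) forces N = False.
  then (~B | N) forces B = False.
  then (B | U) forces U = True.
  then (~K | ~M | ~U) forces K = False.
Set G = True.
Set P = False.
All clauses satisfied.

E=F, M=T, B=F, G=T, P=F, U=T, N=F, K=F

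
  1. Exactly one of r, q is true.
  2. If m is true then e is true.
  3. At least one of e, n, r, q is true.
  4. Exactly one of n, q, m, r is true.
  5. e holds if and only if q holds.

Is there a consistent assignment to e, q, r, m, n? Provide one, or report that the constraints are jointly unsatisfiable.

e: True, q: True, r: False, m: False, n: False

  (1) {r, q}: 1 true — exactly one ✓
  (2) m=F ⇒ e: vacuous ✓
  (3) {e, n, r, q}: 2 true — at least one ✓
  (4) {n, q, m, r}: 1 true — exactly one ✓
  (5) e=T, q=T — same ✓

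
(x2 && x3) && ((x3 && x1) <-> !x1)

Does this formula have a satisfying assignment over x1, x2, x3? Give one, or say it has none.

Unsatisfiable — no assignment works.

Case x1 = True: the formula simplifies to (x2 && x3) && !x3.
  x3 = True: the conjunct !x3 is False.
  x3 = False: the conjunct x3 is False.
Case x1 = False: the conjunct (x3 && x1) <-> !x1 becomes (x3 && False) <-> !False = False.
Both cases fail — unsatisfiable.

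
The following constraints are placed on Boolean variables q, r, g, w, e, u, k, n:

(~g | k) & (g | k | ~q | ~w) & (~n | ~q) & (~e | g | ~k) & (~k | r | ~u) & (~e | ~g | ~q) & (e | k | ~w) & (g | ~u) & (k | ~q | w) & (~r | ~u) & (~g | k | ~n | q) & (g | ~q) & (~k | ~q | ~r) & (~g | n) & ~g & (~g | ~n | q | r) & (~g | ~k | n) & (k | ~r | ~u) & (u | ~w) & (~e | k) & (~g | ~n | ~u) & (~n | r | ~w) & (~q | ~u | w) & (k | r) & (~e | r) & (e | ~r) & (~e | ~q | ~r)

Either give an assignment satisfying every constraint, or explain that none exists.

q = False, r = False, g = False, w = False, e = False, u = False, k = True, n = False

Unit clause (~g) forces g = False.
In (g | ~u) only ~u is left, so u = False.
In (g | ~q) only ~q is left, so q = False.
In (u | ~w) only ~w is left, so w = False.
Set r = False.
  then (k | r) forces k = True.
  then (~e | r) forces e = False.
Set n = False.
All clauses satisfied.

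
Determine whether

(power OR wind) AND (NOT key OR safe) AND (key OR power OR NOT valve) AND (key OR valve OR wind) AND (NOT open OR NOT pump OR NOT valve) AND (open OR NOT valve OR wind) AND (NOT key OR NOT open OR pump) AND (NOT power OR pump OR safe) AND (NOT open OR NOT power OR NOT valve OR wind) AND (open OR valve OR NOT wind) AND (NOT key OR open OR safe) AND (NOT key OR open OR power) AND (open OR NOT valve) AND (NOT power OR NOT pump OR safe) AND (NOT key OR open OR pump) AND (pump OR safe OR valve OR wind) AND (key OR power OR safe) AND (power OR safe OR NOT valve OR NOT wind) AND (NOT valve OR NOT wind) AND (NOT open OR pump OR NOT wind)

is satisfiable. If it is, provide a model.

Set open = True.
Set key = False.
Set valve = False.
  then (key OR valve OR wind) forces wind = True.
  then (NOT open OR pump OR NOT wind) forces pump = True.
Set power = False.
  then (key OR power OR safe) forces safe = True.
All clauses satisfied.

open = True; key = False; valve = False; power = False; pump = True; safe = True; wind = True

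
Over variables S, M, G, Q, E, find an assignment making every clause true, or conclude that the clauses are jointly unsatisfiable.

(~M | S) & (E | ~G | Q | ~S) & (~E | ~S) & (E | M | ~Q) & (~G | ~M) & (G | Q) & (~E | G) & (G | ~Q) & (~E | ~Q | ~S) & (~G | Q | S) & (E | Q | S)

Set S = False.
  then (~M | S) forces M = False.
Set G = True.
  then (~G | Q | S) forces Q = True.
  then (E | M | ~Q) forces E = True.
All clauses satisfied.

S = False, M = False, G = True, Q = True, E = True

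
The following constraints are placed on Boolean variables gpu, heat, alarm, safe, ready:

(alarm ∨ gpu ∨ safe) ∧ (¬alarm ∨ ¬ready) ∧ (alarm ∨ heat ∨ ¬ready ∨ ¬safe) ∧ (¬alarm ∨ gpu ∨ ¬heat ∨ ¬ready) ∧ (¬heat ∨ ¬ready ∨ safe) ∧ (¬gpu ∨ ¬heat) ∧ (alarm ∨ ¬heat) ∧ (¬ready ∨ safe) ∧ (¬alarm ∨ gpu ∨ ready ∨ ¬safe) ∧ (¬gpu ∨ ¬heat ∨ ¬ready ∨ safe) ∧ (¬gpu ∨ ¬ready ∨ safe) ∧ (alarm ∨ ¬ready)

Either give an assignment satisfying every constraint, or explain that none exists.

gpu: False; heat: True; alarm: True; safe: False; ready: False

Set gpu = False.
Set heat = True.
  then (alarm ∨ ¬heat) forces alarm = True.
  then (¬alarm ∨ ¬ready) forces ready = False.
  then (¬alarm ∨ gpu ∨ ready ∨ ¬safe) forces safe = False.
All clauses satisfied.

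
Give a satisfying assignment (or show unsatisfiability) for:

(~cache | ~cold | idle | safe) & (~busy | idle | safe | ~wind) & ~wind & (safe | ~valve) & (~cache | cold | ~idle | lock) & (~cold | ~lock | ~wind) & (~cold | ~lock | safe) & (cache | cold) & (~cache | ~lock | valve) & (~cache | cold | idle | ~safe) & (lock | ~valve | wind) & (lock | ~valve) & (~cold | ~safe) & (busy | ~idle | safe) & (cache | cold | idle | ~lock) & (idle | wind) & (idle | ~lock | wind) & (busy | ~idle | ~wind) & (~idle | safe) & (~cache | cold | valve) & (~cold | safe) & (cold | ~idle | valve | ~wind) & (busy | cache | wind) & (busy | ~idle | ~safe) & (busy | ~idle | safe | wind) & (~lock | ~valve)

UNSATISFIABLE

Case wind = True:
  Clause (~wind) is falsified — contradiction.
Case wind = False:
  (idle | wind) forces idle = True.
  (~idle | safe) forces safe = True.
  (~cold | ~safe) forces cold = False.
  (cache | cold) forces cache = True.
  (~cache | cold | ~idle | lock) forces lock = True.
  (~cache | ~lock | valve) forces valve = True.
  Clause (~lock | ~valve) is falsified — contradiction.
Both cases fail, so the formula is unsatisfiable.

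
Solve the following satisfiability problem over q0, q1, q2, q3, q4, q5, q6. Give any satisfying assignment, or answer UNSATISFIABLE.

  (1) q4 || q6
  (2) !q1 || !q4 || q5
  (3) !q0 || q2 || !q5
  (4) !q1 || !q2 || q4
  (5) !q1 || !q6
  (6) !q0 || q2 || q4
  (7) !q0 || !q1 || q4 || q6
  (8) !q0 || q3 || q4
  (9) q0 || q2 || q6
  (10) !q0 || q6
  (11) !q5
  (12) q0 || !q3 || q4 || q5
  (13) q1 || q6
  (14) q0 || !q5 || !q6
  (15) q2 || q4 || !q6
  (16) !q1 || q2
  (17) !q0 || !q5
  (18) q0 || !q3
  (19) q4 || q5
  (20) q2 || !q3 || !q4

q0=F; q1=F; q2=T; q3=F; q4=T; q5=F; q6=T

Unit clause (!q5) forces q5 = False.
In (q4 || q5) only q4 is left, so q4 = True.
In (!q1 || !q4 || q5) only !q1 is left, so q1 = False.
In (q1 || q6) only q6 is left, so q6 = True.
Set q0 = False.
  then (q0 || !q3) forces q3 = False.
Set q2 = True.
All clauses satisfied.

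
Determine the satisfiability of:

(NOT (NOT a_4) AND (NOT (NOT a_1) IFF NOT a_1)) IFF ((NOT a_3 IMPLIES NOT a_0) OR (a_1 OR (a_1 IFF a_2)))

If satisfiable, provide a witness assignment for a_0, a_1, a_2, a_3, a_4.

a_0 = True, a_1 = False, a_2 = True, a_3 = False, a_4 = False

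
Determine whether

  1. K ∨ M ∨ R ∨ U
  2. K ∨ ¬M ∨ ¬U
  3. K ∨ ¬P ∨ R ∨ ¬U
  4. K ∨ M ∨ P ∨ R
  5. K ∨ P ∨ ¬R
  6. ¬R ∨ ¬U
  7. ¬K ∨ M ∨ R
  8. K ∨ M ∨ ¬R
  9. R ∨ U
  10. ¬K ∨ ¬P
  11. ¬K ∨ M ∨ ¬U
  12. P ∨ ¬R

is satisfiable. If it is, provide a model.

Set K = False.
Set R = True.
  then (K ∨ P ∨ ¬R) forces P = True.
  then (¬R ∨ ¬U) forces U = False.
  then (K ∨ M ∨ ¬R) forces M = True.
All clauses satisfied.

K = False; R = True; P = True; M = True; U = False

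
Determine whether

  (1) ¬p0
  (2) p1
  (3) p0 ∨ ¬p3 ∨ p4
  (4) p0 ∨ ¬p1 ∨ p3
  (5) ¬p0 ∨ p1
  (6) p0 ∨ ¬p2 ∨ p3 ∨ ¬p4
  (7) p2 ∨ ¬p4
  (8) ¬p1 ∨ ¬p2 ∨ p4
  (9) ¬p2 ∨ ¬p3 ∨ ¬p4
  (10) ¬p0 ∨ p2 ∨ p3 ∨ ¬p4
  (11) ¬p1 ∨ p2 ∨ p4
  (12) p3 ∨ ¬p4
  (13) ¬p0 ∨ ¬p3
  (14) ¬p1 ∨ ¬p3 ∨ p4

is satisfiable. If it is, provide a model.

Unsatisfiable — no assignment works.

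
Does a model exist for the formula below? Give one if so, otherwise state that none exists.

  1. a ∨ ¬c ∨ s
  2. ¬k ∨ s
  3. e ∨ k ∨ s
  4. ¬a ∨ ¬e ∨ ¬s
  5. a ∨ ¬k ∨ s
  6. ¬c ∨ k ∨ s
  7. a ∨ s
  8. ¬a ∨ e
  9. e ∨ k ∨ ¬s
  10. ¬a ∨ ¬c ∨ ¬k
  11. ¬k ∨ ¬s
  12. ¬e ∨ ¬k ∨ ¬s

c = False; k = False; e = True; a = False; s = True

Set c = False.
Try k = True:
  (¬k ∨ s) forces s = True.
  clause (¬k ∨ ¬s) is falsified — backtrack.
So k = False.
Set e = True.
Set a = False.
  then (a ∨ s) forces s = True.
All clauses satisfied.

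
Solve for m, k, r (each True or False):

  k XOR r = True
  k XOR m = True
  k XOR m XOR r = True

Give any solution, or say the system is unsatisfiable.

m = False; k = True; r = False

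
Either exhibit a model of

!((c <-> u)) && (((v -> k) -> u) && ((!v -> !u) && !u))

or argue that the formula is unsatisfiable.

u: False, c: True, v: True, k: False

  !((c <-> u)) = True
    c <-> u = False
  ((v -> k) -> u) && ((!v -> !u) && !u) = True
    (v -> k) -> u = True
      v -> k = False
    (!v -> !u) && !u = True
      !v -> !u = True
        !v = False
        !u = True
      !u = True
Both conjuncts True, so the formula holds.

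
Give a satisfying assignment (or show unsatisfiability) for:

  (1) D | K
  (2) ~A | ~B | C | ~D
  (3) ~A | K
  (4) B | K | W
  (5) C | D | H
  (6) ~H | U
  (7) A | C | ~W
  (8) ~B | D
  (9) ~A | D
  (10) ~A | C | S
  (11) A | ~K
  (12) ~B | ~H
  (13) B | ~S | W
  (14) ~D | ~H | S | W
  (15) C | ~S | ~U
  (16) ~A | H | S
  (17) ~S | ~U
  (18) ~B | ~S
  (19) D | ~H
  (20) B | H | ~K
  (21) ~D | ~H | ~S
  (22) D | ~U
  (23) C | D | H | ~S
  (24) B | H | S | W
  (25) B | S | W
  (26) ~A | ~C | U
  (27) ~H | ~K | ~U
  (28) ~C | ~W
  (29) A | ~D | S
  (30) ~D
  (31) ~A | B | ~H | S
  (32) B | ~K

UNSATISFIABLE

Case D = True:
  Clause (~D) is falsified — contradiction.
Case D = False:
  (D | K) forces K = True.
  (~B | D) forces B = False.
  Clause (B | ~K) is falsified — contradiction.
Both cases fail, so the formula is unsatisfiable.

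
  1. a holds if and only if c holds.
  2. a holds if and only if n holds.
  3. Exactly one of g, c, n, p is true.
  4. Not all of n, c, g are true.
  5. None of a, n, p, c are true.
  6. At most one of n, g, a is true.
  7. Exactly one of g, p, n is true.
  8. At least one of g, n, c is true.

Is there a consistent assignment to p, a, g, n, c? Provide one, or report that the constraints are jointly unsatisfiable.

p = False, a = False, g = True, n = False, c = False

  (1) a=F, c=F — same ✓
  (2) a=F, n=F — same ✓
  (3) {g, c, n, p}: 1 true — exactly one ✓
  (4) {n, c, g}: 1/3 true — not all ✓
  (5) {a, n, p, c}: 0 true — none ✓
  (6) {n, g, a}: 1 true — at most one ✓
  (7) {g, p, n}: 1 true — exactly one ✓
  (8) {g, n, c}: 1 true — at least one ✓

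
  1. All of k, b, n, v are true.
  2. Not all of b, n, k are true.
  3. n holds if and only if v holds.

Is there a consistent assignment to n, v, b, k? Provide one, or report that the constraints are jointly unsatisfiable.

Case n = True:
  (1) forces k = True.
  (1) forces b = True.
  Constraint (2) is violated (b=T, n=T, k=T) — contradiction.
Case n = False:
  Constraint (1) is violated (n=F) — contradiction.
Both cases fail — unsatisfiable.

Unsatisfiable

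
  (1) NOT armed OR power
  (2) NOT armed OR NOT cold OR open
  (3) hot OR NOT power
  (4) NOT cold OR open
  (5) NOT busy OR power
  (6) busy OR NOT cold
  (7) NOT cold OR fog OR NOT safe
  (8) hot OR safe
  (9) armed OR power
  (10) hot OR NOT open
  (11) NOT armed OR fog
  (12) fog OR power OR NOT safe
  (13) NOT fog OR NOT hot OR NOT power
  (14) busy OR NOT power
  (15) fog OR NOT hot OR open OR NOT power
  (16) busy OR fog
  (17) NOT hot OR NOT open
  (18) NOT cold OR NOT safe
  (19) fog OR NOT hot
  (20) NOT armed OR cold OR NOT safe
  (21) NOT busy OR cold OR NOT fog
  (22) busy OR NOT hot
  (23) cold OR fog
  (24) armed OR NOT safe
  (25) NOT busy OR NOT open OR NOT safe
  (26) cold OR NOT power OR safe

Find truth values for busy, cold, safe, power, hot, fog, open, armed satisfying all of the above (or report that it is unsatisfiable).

No satisfying assignment exists.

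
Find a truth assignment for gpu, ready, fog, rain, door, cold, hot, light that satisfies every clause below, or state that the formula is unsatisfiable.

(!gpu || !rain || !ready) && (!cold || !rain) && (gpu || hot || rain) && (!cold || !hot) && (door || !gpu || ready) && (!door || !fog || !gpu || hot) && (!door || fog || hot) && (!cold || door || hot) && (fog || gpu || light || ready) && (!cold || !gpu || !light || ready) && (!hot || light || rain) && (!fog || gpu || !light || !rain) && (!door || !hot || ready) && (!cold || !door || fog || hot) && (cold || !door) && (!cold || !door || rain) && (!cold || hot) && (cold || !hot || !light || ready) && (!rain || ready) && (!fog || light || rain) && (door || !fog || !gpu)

Set gpu = False.
Try ready = False:
  (!rain || ready) forces rain = False.
  (gpu || hot || rain) forces hot = True.
  (!cold || !hot) forces cold = False.
  (!hot || light || rain) forces light = True.
  clause (cold || !hot || !light || ready) is falsified — backtrack.
So ready = True.
Set fog = False.
Set rain = False.
  then (gpu || hot || rain) forces hot = True.
  then (!cold || !hot) forces cold = False.
  then (!hot || light || rain) forces light = True.
  then (cold || !door) forces door = False.
All clauses satisfied.

gpu: False; ready: True; fog: False; rain: False; door: False; cold: False; hot: True; light: True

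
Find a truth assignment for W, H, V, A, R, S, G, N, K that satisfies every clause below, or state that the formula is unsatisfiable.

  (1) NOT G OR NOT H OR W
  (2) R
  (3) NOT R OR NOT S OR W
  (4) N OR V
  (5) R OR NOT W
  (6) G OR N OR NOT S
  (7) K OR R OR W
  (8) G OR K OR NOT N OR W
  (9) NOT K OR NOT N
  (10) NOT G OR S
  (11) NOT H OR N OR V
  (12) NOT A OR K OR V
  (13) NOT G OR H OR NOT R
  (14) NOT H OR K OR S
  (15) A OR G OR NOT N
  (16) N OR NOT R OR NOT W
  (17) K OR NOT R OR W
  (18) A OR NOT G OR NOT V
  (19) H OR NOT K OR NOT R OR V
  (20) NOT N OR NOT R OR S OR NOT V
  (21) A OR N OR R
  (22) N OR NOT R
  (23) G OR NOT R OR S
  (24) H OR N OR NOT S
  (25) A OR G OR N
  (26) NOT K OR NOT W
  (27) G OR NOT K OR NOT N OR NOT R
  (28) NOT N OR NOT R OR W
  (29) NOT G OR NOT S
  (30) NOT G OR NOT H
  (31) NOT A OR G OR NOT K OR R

W = True, H = True, V = True, A = True, R = True, S = True, G = False, N = True, K = False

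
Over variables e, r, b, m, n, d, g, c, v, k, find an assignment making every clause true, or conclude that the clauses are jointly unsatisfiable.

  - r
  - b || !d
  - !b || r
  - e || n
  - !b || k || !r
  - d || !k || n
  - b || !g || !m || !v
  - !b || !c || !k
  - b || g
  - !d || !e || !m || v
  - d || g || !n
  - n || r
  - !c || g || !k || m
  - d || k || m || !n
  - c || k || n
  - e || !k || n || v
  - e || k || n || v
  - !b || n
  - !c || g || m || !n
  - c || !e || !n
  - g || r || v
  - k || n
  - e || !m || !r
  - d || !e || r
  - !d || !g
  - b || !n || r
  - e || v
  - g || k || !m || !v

Unit clause (r) forces r = True.
Set e = False.
  then (e || n) forces n = True.
  then (e || !m || !r) forces m = False.
  then (e || v) forces v = True.
Set b = True.
  then (!b || k || !r) forces k = True.
  then (!b || !c || !k) forces c = False.
Set d = False.
  then (d || g || !n) forces g = True.
All clauses satisfied.

e=F, r=T, b=T, m=F, n=T, d=F, g=T, c=F, v=T, k=T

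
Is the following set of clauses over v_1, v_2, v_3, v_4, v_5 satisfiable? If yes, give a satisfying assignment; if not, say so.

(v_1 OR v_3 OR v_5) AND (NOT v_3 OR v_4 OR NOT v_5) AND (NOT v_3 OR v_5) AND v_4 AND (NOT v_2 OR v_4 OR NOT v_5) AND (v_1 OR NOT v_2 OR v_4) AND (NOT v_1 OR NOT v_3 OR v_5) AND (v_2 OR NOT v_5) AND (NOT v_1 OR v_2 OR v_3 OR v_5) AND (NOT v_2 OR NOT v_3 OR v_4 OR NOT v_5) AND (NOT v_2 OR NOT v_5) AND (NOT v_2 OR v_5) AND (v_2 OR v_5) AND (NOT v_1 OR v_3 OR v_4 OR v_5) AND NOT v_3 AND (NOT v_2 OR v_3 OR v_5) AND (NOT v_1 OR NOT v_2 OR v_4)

The formula is unsatisfiable.

Case v_2 = True:
  (v_4) forces v_4 = True.
  (NOT v_2 OR NOT v_5) forces v_5 = False.
  Clause (NOT v_2 OR v_5) is falsified — contradiction.
Case v_2 = False:
  (v_4) forces v_4 = True.
  (v_2 OR NOT v_5) forces v_5 = False.
  Clause (v_2 OR v_5) is falsified — contradiction.
Both cases fail, so the formula is unsatisfiable.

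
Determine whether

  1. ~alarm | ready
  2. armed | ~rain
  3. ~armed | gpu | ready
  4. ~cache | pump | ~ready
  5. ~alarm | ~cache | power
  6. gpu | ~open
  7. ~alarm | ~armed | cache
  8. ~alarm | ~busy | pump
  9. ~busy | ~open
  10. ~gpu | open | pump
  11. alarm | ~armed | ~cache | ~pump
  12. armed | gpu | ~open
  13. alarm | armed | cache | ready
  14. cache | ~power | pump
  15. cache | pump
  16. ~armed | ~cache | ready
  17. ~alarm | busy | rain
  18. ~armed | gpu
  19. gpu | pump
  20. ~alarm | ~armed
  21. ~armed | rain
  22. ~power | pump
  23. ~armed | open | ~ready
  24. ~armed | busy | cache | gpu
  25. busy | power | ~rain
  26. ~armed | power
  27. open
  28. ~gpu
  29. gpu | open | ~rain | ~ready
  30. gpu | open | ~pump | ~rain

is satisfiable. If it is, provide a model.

Case gpu = True:
  Clause (~gpu) is falsified — contradiction.
Case gpu = False:
  (gpu | ~open) forces open = False.
  Clause (open) is falsified — contradiction.
Both cases fail, so the formula is unsatisfiable.

Unsatisfiable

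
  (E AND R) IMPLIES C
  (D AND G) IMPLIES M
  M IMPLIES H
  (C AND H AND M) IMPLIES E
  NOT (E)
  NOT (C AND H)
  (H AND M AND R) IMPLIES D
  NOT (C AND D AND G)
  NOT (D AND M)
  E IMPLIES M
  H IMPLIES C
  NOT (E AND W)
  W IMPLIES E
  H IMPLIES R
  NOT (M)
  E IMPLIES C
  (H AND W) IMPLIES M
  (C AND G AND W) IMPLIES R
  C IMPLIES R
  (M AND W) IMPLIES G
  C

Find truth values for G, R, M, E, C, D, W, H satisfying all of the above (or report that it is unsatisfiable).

Unit clause (NOT E) forces E = False.
Unit clause (C) forces C = True.
Unit clause (NOT M) forces M = False.
In (NOT C OR NOT H) only NOT H is left, so H = False.
In (E OR NOT W) only NOT W is left, so W = False.
In (NOT C OR R) only R is left, so R = True.
Set G = False.
Set D = False.
All clauses satisfied.

G=F, R=T, M=F, E=F, C=T, D=F, W=F, H=F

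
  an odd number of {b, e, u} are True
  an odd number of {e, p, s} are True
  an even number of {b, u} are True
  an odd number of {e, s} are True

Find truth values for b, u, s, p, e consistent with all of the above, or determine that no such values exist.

b: True, u: True, s: False, p: False, e: True

{b, e, u}: 3 true → odd ✓
{e, p, s}: 1 true → odd ✓
{b, u}: 2 true → even ✓
{e, s}: 1 true → odd ✓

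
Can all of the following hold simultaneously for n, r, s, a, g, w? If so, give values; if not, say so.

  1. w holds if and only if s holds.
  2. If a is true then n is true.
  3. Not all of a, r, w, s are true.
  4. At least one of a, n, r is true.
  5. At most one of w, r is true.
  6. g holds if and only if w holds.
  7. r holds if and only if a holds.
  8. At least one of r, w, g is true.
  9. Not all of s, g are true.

n = True, r = True, s = False, a = True, g = False, w = False

  (1) w=F, s=F — same ✓
  (2) a=T ⇒ n: T ✓
  (3) {a, r, w, s}: 2/4 true — not all ✓
  (4) {a, n, r}: 3 true — at least one ✓
  (5) {w, r}: 1 true — at most one ✓
  (6) g=F, w=F — same ✓
  (7) r=T, a=T — same ✓
  (8) {r, w, g}: 1 true — at least one ✓
  (9) {s, g}: 0/2 true — not all ✓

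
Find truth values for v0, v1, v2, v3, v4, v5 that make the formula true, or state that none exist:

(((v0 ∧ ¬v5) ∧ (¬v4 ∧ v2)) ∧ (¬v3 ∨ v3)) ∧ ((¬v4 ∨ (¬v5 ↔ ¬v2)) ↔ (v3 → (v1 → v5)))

v0: True, v1: False, v2: True, v3: False, v4: False, v5: False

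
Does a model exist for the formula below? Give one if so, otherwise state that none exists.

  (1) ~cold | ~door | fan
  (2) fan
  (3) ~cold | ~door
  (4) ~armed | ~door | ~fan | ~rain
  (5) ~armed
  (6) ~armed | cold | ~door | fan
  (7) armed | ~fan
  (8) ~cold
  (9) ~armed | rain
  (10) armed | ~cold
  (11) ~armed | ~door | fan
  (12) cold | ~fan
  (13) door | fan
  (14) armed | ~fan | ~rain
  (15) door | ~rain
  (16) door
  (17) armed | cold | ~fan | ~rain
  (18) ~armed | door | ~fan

Case armed = True:
  Clause (~armed) is falsified — contradiction.
Case armed = False:
  (fan) forces fan = True.
  Clause (armed | ~fan) is falsified — contradiction.
Both cases fail, so the formula is unsatisfiable.

Unsatisfiable — no assignment works.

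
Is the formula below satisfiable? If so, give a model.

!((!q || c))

c=F, q=T

  !((!q || c)) = True
    !q || c = False
      !q = False
The formula evaluates to True.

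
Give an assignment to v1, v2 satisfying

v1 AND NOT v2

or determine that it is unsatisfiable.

v1 = True, v2 = False

  NOT v2 = True
Both conjuncts True, so the formula holds.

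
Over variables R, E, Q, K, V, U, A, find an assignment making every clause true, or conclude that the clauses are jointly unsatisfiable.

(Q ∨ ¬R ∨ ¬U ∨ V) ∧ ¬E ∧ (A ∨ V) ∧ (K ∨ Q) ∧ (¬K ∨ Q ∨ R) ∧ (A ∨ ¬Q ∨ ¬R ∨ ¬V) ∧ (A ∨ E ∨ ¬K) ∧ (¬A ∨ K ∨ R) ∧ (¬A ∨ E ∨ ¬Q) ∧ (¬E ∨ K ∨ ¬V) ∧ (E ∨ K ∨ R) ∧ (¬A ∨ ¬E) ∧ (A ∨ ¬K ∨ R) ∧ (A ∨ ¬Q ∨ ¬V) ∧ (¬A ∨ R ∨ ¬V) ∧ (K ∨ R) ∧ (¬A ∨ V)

R: True, E: False, Q: False, K: True, V: True, U: True, A: True

Unit clause (¬E) forces E = False.
Try R = False:
  (E ∨ K ∨ R) forces K = True.
  (¬K ∨ Q ∨ R) forces Q = True.
  (A ∨ E ∨ ¬K) forces A = True.
  clause (¬A ∨ E ∨ ¬Q) is falsified — backtrack.
So R = True.
Set Q = False.
  then (K ∨ Q) forces K = True.
  then (A ∨ E ∨ ¬K) forces A = True.
  then (¬A ∨ V) forces V = True.
Set U = True.
All clauses satisfied.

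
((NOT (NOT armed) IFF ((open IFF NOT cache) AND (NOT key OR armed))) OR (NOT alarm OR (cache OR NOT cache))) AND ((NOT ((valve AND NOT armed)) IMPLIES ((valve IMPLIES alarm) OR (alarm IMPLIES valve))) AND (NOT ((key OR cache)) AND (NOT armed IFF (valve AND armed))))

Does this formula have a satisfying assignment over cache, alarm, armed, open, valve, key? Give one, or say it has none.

cache: False; alarm: True; armed: True; open: False; valve: False; key: False

  (NOT (NOT armed) IFF ((open IFF NOT cache) AND (NOT key OR armed))) OR (NOT alarm OR (cache OR NOT cache)) = True
    NOT (NOT armed) IFF ((open IFF NOT cache) AND (NOT key OR armed)) = False
      NOT (NOT armed) = True
        NOT armed = False
      (open IFF NOT cache) AND (NOT key OR armed) = False
        open IFF NOT cache = False
          NOT cache = True
        NOT key OR armed = True
          NOT key = True
    NOT alarm OR (cache OR NOT cache) = True
      NOT alarm = False
      cache OR NOT cache = True
        NOT cache = True
  (NOT ((valve AND NOT armed)) IMPLIES ((valve IMPLIES alarm) OR (alarm IMPLIES valve))) AND (NOT ((key OR cache)) AND (NOT armed IFF (valve AND armed))) = True
    NOT ((valve AND NOT armed)) IMPLIES ((valve IMPLIES alarm) OR (alarm IMPLIES valve)) = True
      NOT ((valve AND NOT armed)) = True
        valve AND NOT armed = False
          NOT armed = False
      (valve IMPLIES alarm) OR (alarm IMPLIES valve) = True
        valve IMPLIES alarm = True
        alarm IMPLIES valve = False
    NOT ((key OR cache)) AND (NOT armed IFF (valve AND armed)) = True
      NOT ((key OR cache)) = True
        key OR cache = False
      NOT armed IFF (valve AND armed) = True
        NOT armed = False
        valve AND armed = False
Both conjuncts True, so the formula holds.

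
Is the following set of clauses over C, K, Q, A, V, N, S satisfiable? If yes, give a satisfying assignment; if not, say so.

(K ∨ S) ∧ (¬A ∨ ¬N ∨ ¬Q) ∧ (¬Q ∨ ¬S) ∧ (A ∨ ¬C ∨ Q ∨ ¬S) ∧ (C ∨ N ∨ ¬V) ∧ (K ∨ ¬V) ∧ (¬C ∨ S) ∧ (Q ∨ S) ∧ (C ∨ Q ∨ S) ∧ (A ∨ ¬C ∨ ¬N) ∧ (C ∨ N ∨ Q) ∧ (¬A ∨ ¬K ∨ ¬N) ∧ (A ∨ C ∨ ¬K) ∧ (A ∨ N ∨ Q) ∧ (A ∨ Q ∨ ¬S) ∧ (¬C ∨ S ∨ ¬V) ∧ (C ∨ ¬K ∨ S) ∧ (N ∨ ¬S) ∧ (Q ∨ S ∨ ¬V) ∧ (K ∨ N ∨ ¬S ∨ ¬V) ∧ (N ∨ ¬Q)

C = False, K = False, Q = False, A = True, V = False, N = True, S = True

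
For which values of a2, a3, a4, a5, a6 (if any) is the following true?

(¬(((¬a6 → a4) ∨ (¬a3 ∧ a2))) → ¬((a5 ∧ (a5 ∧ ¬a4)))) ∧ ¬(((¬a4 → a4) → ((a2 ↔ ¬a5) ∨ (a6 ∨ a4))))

The conjunct ¬(((¬a4 → a4) → ((a2 ↔ ¬a5) ∨ (a6 ∨ a4)))) is unsatisfiable on its own:
  a4 = True: this becomes ¬((True → True)) = False.
  a4 = False: this becomes ¬((False → ((a2 ↔ ¬a5) ∨ a6))) = False.
So the whole conjunction is unsatisfiable.

UNSATISFIABLE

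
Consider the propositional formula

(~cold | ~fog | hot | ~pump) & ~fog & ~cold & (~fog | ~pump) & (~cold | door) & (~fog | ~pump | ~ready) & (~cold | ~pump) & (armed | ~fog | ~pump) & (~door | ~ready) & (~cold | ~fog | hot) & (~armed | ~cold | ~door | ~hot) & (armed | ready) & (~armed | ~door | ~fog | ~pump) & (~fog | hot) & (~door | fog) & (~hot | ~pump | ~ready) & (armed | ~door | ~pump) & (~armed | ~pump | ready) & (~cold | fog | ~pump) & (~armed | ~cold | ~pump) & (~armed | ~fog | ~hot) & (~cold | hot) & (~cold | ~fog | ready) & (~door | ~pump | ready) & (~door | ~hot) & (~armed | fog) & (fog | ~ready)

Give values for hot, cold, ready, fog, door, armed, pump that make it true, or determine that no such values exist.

Unsatisfiable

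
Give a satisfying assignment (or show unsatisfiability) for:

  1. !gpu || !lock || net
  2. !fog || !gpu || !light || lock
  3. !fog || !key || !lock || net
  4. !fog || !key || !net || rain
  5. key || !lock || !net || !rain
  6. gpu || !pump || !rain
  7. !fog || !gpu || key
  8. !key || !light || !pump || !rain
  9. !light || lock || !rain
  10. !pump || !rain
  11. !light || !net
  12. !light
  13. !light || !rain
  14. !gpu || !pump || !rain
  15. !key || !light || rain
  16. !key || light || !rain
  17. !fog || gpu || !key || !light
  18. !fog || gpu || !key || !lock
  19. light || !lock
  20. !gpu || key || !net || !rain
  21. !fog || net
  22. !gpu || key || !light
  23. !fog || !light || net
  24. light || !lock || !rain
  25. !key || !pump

lock = False, net = False, gpu = False, pump = False, light = False, fog = False, key = False, rain = False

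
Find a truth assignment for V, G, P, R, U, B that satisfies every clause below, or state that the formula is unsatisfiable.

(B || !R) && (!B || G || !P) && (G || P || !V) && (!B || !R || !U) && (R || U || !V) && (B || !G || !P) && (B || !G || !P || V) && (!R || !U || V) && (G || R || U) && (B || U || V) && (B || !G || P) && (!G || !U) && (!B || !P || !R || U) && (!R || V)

V=F, G=F, P=T, R=F, U=T, B=F

Set V = False.
  then (!R || V) forces R = False.
Set G = False.
  then (G || R || U) forces U = True.
Set P = True.
  then (!B || G || !P) forces B = False.
All clauses satisfied.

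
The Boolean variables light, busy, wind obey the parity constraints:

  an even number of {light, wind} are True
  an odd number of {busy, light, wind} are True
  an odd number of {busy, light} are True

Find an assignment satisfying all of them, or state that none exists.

light = False, busy = True, wind = False

{light, wind}: 0 true → even ✓
{busy, light, wind}: 1 true → odd ✓
{busy, light}: 1 true → odd ✓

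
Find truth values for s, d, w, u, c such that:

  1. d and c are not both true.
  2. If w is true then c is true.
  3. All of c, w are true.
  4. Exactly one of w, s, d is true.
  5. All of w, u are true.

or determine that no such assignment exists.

s = False, d = False, w = True, u = True, c = True

  (1) d=F, c=T — not both ✓
  (2) w=T ⇒ c: T ✓
  (3) {c, w}: all 2 true ✓
  (4) {w, s, d}: 1 true — exactly one ✓
  (5) {w, u}: all 2 true ✓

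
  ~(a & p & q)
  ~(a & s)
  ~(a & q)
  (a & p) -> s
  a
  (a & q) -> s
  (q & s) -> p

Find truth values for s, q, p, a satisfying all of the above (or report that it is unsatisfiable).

Unit clause (a) forces a = True.
In (~a | ~q) only ~q is left, so q = False.
In (~a | ~s) only ~s is left, so s = False.
In (~a | ~p | s) only ~p is left, so p = False.
Check each clause:
  (a): a holds.
  (~a | ~p | s): ~p holds.
  (~a | ~p | ~q): ~p holds.
  (p | ~q | ~s): ~q holds.
  (~a | ~q): ~q holds.
  (~a | ~s): ~s holds.
  (~a | ~q | s): ~q holds.
All clauses satisfied.

s = False, q = False, p = False, a = True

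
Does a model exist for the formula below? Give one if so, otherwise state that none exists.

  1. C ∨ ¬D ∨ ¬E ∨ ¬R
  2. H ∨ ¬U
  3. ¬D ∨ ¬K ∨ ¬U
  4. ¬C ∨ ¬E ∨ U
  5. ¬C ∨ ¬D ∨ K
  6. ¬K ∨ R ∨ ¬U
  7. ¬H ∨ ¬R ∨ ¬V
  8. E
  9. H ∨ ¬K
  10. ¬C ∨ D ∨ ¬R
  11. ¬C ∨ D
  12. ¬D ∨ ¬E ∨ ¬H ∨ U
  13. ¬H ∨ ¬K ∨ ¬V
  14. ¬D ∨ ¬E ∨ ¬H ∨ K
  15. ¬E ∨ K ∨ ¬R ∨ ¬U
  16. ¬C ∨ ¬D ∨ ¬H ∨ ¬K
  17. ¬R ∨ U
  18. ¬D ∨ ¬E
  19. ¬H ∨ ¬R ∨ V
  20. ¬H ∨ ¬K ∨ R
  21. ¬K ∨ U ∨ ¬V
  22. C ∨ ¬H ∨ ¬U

U=F; E=T; C=F; V=T; H=T; R=F; K=F; D=F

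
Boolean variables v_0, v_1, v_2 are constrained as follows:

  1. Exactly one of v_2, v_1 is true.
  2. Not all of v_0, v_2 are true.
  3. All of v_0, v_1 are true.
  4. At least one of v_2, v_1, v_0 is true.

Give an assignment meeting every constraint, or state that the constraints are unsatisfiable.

v_0 = True, v_1 = True, v_2 = False

  (1) {v_2, v_1}: 1 true — exactly one ✓
  (2) {v_0, v_2}: 1/2 true — not all ✓
  (3) {v_0, v_1}: all 2 true ✓
  (4) {v_2, v_1, v_0}: 2 true — at least one ✓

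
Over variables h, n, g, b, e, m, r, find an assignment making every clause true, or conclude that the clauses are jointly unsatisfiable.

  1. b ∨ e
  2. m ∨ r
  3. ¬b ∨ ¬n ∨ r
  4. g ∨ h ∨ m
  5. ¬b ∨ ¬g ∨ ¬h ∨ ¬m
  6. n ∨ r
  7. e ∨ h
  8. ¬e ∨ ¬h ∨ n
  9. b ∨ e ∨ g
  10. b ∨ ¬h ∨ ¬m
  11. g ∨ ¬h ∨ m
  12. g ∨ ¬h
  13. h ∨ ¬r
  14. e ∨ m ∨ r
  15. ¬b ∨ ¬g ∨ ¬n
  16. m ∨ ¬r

Set h = False.
  then (e ∨ h) forces e = True.
  then (h ∨ ¬r) forces r = False.
  then (m ∨ r) forces m = True.
  then (n ∨ r) forces n = True.
  then (¬b ∨ ¬n ∨ r) forces b = False.
Set g = False.
All clauses satisfied.

h=F, n=T, g=F, b=F, e=T, m=T, r=F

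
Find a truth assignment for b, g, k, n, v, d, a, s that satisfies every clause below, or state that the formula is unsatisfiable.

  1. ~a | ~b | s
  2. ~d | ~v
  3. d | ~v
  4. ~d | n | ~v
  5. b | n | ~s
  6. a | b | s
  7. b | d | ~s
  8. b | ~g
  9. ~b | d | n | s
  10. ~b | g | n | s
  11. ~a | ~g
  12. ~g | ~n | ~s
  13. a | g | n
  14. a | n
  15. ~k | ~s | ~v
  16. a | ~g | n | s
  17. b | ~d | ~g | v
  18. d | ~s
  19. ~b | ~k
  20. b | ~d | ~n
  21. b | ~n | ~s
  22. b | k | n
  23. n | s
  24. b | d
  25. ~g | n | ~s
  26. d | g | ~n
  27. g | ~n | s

Set b = True.
  then (~b | ~k) forces k = False.
Set g = True.
  then (~a | ~g) forces a = False.
  then (a | n) forces n = True.
  then (~g | ~n | ~s) forces s = False.
Set v = False.
Set d = False.
All clauses satisfied.

b = True; g = True; k = False; n = True; v = False; d = False; a = False; s = False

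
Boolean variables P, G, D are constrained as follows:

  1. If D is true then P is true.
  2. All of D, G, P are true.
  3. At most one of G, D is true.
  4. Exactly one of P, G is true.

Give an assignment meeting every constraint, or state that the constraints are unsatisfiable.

Case G = True:
  (2) forces D = True.
  Constraint (3) is violated (G=T, D=T) — contradiction.
Case G = False:
  Constraint (2) is violated (G=F) — contradiction.
Both cases fail — unsatisfiable.

Unsatisfiable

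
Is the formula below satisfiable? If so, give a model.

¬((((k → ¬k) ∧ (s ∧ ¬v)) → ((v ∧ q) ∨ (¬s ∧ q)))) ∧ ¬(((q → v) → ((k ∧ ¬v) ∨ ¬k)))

Unsatisfiable

Case k = True: the conjunct ¬((((k → ¬k) ∧ (s ∧ ¬v)) → ((v ∧ q) ∨ (¬s ∧ q)))) becomes ¬((False → ((v ∧ q) ∨ (¬s ∧ q)))) = False.
Case k = False: the conjunct ¬(((q → v) → ((k ∧ ¬v) ∨ ¬k))) becomes ¬(((q → v) → True)) = False.
Both cases fail — unsatisfiable.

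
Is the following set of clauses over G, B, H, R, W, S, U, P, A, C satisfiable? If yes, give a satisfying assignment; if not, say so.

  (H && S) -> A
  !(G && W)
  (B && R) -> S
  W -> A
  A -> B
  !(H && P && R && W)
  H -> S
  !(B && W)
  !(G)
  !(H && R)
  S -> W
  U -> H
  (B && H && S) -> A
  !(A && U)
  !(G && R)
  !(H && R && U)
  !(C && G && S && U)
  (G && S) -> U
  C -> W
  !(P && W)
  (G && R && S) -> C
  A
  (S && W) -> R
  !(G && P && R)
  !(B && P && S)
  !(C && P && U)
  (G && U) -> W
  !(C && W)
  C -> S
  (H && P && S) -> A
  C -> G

G=F, B=T, H=F, R=F, W=F, S=F, U=F, P=F, A=T, C=F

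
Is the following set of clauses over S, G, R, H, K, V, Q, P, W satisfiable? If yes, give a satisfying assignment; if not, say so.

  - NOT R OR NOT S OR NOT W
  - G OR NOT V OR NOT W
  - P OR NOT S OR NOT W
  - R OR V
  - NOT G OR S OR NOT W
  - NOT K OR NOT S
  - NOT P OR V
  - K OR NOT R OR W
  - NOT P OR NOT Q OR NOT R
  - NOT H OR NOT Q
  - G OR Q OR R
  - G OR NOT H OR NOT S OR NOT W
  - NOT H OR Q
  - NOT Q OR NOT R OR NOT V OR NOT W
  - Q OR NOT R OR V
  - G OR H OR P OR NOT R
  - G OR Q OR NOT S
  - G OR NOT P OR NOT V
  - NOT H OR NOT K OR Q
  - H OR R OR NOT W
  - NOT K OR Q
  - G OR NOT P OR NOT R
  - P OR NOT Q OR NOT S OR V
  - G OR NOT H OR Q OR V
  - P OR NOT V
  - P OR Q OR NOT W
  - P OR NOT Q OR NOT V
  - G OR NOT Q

S: False, G: True, R: False, H: False, K: False, V: True, Q: False, P: True, W: False

Set S = False.
Set G = True.
  then (NOT G OR S OR NOT W) forces W = False.
Set R = False.
  then (R OR V) forces V = True.
  then (P OR NOT V) forces P = True.
Try H = True:
  (NOT H OR NOT Q) forces Q = False.
  clause (NOT H OR Q) is falsified — backtrack.
So H = False.
Set K = False.
Set Q = False.
All clauses satisfied.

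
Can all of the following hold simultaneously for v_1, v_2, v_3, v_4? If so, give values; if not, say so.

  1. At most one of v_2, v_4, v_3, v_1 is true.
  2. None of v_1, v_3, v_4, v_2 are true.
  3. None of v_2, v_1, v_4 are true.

v_1 = False, v_2 = False, v_3 = False, v_4 = False

  (1) {v_2, v_4, v_3, v_1}: 0 true — at most one ✓
  (2) {v_1, v_3, v_4, v_2}: 0 true — none ✓
  (3) {v_2, v_1, v_4}: 0 true — none ✓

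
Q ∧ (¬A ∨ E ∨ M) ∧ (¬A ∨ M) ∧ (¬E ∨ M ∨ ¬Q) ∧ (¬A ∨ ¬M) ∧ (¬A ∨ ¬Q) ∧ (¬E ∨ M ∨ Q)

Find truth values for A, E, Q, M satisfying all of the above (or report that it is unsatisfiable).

Unit clause (Q) forces Q = True.
In (¬A ∨ ¬Q) only ¬A is left, so A = False.
Set E = True.
  then (¬E ∨ M ∨ ¬Q) forces M = True.
Check each clause:
  (Q): Q holds.
  (¬A ∨ E ∨ M): ¬A holds.
  (¬A ∨ M): ¬A holds.
  (¬E ∨ M ∨ ¬Q): M holds.
  (¬A ∨ ¬M): ¬A holds.
  (¬A ∨ ¬Q): ¬A holds.
  (¬E ∨ M ∨ Q): M holds.
All clauses satisfied.

A = False; E = True; Q = True; M = True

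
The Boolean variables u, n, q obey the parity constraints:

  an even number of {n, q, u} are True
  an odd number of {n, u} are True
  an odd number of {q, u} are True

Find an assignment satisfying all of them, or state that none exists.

u=F; n=T; q=T

{n, q, u}: 2 true → even ✓
{n, u}: 1 true → odd ✓
{q, u}: 1 true → odd ✓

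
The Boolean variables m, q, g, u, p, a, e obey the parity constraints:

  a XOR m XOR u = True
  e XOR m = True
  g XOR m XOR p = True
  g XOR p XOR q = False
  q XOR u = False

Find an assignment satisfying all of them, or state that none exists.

m = False, q = True, g = False, u = True, p = True, a = False, e = True

a XOR m XOR u = F XOR F XOR T = True ✓
e XOR m = T XOR F = True ✓
g XOR m XOR p = F XOR F XOR T = True ✓
g XOR p XOR q = F XOR T XOR T = False ✓
q XOR u = T XOR T = False ✓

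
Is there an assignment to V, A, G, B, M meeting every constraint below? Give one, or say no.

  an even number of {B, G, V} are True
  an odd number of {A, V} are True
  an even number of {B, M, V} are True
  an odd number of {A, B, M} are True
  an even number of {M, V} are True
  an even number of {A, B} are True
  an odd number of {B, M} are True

V = True; A = False; G = True; B = False; M = True

{B, G, V}: 2 true → even ✓
{A, V}: 1 true → odd ✓
{B, M, V}: 2 true → even ✓
{A, B, M}: 1 true → odd ✓
{M, V}: 2 true → even ✓
{A, B}: 0 true → even ✓
{B, M}: 1 true → odd ✓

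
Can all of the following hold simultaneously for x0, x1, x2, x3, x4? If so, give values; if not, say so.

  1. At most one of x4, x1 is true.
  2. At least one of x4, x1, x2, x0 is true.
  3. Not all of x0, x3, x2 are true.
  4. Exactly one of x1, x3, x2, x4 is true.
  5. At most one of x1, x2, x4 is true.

x0 = True, x1 = False, x2 = False, x3 = True, x4 = False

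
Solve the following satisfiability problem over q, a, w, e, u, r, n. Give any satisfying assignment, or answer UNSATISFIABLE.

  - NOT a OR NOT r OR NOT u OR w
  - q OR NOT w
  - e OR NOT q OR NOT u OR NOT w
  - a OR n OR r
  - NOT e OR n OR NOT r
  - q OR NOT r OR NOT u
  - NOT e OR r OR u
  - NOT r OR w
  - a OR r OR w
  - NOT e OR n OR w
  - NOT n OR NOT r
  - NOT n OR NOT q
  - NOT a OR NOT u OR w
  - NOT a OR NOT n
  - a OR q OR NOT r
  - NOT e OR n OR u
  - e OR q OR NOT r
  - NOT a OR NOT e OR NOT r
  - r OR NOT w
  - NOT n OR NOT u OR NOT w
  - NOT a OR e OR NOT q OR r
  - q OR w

q: True, a: False, w: True, e: False, u: False, r: True, n: False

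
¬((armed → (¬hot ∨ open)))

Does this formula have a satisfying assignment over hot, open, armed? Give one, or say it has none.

hot: True, open: False, armed: True

  ¬((armed → (¬hot ∨ open))) = True
    armed → (¬hot ∨ open) = False
      ¬hot ∨ open = False
        ¬hot = False
The formula evaluates to True.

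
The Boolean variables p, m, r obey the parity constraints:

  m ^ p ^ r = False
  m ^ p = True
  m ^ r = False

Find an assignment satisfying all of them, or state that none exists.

p: False, m: True, r: True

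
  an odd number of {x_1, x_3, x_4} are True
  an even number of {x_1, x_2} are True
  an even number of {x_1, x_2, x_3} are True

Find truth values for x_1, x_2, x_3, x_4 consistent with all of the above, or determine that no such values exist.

x_1 = False; x_2 = False; x_3 = False; x_4 = True

{x_1, x_3, x_4}: 1 true → odd ✓
{x_1, x_2}: 0 true → even ✓
{x_1, x_2, x_3}: 0 true → even ✓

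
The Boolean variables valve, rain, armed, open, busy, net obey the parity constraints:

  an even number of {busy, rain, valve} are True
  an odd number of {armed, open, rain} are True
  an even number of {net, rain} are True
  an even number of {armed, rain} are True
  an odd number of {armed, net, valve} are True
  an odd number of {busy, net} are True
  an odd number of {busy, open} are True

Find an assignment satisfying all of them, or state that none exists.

valve=T; rain=T; armed=T; open=T; busy=F; net=T

{busy, rain, valve}: 2 true → even ✓
{armed, open, rain}: 3 true → odd ✓
{net, rain}: 2 true → even ✓
{armed, rain}: 2 true → even ✓
{armed, net, valve}: 3 true → odd ✓
{busy, net}: 1 true → odd ✓
{busy, open}: 1 true → odd ✓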